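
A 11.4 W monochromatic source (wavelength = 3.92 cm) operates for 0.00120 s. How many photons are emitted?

Total energy: E_total = P·t = 11.4 × 0.00120 = 0.01368 J.
Per-photon energy: E = 5.067e-24 J.
N = E_total / E_photon = 2.70e21.

2.70e21 photons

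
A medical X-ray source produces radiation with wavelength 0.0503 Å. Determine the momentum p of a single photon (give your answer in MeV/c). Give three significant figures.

0.246 MeV/c

Take h = 6.62607015·10^-34 J·s, c = 2.99792458·10^8 m/s, 1 eV = 1.602176634·10^-19 J.
In SI units: λ = 0.0503 Å = 5.03·10^-12 m.
For a photon p = h/λ, so p = 1.317·10^-22 kg·m/s.
Converting to MeV/c: p = 0.2465 MeV/c ≈ 0.246 MeV/c.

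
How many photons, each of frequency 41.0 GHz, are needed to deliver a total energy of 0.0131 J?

4.82 × 10^20 photons

Per-photon energy: E = 2.717 × 10^-23 J (from frequency = 41.0 GHz).
N = E_total / E_photon = 0.0131 J / 2.717 × 10^-23 J = 4.82 × 10^20.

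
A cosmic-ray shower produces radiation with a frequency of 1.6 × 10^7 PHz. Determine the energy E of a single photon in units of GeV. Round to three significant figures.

First convert: f = 1.6 × 10^7 PHz = 1.6 × 10^22 Hz.
The photon relation is E = hf, giving E = 1.060 × 10^-11 J.
Converting to GeV: E = 0.06617 GeV ≈ 0.0662 GeV.

0.0662 GeV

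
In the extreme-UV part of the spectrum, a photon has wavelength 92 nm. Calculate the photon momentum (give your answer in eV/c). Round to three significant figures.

13.5 eV/c

(h = 6.62607015 × 10^-34 J·s, c = 2.99792458 × 10^8 m/s, 1 eV = 1.602176634 × 10^-19 J.)
Convert to SI: λ = 92 nm = 9.2 × 10^-8 m.
For a photon p = h/λ, so p = 7.202 × 10^-27 kg·m/s.
Converting to eV/c: p = 13.48 eV/c ≈ 13.5 eV/c.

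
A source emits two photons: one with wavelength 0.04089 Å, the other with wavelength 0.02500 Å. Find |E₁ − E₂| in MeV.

Using E = hc/λ: E₁ = 4.8580 × 10^-14 J, E₂ = 7.9458 × 10^-14 J.
|ΔE| = |4.8580 × 10^-14 − 7.9458 × 10^-14| = 3.09 × 10^-14 J = 0.193 MeV.

0.193 MeV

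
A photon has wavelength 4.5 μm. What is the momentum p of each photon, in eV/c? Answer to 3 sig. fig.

0.276 eV/c

In SI units: λ = 4.5 μm = 4.5e-6 m.
Since p = h/λ for a photon, p = 1.472e-28 kg·m/s.
Converting to eV/c: p = 0.2755 eV/c ≈ 0.276 eV/c.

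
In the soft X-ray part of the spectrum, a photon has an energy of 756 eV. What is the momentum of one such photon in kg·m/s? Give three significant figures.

Take c = 2.99792458 × 10^8 m/s, 1 eV = 1.602176634 × 10^-19 J.
First convert: E = 756 eV = 1.2112 × 10^-16 J.
The photon relation is p = E/c, giving p = 4.040 × 10^-25 kg·m/s.
So p ≈ 4.04 × 10^-25 kg·m/s.

4.04 × 10^-25 kg·m/s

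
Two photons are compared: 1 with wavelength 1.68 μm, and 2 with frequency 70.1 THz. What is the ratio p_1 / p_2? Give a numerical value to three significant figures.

p_1 = 3.944·10^-28 kg·m/s (from wavelength = 1.68 μm, via p = h/λ).
p_2 = 1.549·10^-28 kg·m/s (from frequency = 70.1 THz, via p = hf/c).
Ratio = 3.944·10^-28 / 1.549·10^-28 = 2.55.

2.55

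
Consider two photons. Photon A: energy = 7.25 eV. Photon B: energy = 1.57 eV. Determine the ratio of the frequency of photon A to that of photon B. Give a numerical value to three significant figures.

4.62

f_A = 1.753·10^15 Hz (from energy = 7.25 eV, via f = E/h).
f_B = 3.796·10^14 Hz (from energy = 1.57 eV, via f = E/h).
Ratio = 1.753·10^15 / 3.796·10^14 = 4.62.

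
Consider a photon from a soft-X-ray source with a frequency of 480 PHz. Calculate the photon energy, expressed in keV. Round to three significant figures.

First convert: f = 480 PHz = 4.8e17 Hz.
Since E = hf for a photon, E = 3.181e-16 J.
Converting to keV: E = 1.985 keV ≈ 1.99 keV.

1.99 keV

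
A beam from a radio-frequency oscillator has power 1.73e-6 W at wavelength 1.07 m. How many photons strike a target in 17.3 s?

Total energy: E_total = P·t = 1.73e-6 × 17.3 = 2.993e-5 J.
Per-photon energy: E = 1.856e-25 J.
N = E_total / E_photon = 1.61e20.

1.61e20 photons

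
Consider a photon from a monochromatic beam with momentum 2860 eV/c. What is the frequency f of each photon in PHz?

692 PHz

Convert to SI: p = 2860 eV/c = 1.5285e-24 kg·m/s.
For a photon f = pc/h, so f = 6.915e17 Hz.
Converting to PHz: f = 691.5 PHz ≈ 692 PHz.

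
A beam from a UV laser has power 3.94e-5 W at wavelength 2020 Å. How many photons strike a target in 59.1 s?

2.37e15 photons

Total energy: E_total = P·t = 3.94e-5 × 59.1 = 0.002329 J.
Per-photon energy: E = 9.834e-19 J.
N = E_total / E_photon = 2.37e15.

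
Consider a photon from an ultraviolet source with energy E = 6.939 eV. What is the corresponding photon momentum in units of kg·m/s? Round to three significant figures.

3.71·10^-27 kg·m/s

In SI units: E = 6.939 eV = 1.1118·10^-18 J.
Since p = E/c for a photon, p = 3.708·10^-27 kg·m/s.
So p ≈ 3.71·10^-27 kg·m/s.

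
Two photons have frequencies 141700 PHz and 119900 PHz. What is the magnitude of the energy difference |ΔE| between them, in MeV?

Using E = hf: E₁ = 9.3891 × 10^-14 J, E₂ = 7.9447 × 10^-14 J.
|ΔE| = |9.3891 × 10^-14 − 7.9447 × 10^-14| = 1.44 × 10^-14 J = 0.0902 MeV.

0.0902 MeV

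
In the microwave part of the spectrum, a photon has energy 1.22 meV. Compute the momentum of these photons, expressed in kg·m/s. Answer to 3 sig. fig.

Convert to SI: E = 1.22 meV = 1.9547·10^-22 J.
Apply p = E/c: p = 6.520·10^-31 kg·m/s.
So p ≈ 6.52·10^-31 kg·m/s.

6.52·10^-31 kg·m/s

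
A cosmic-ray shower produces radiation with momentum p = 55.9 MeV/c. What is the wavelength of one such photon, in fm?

Take h = 6.62607015e-34 J·s, c = 2.99792458e8 m/s, 1 eV = 1.602176634e-19 J.
Convert to SI: p = 55.9 MeV/c = 2.9875e-20 kg·m/s.
The photon relation is λ = h/p, giving λ = 2.218e-14 m.
Converting to fm: λ = 22.18 fm ≈ 22.2 fm.

22.2 fm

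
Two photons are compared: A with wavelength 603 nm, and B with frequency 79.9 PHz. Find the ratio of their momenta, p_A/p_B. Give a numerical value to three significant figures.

6.22 × 10^-3

p_A = 1.099 × 10^-27 kg·m/s (from wavelength = 603 nm, via p = h/λ).
p_B = 1.766 × 10^-25 kg·m/s (from frequency = 79.9 PHz, via p = hf/c).
Ratio = 1.099 × 10^-27 / 1.766 × 10^-25 = 6.22 × 10^-3.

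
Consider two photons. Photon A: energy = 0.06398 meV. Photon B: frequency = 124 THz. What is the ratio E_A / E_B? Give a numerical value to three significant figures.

E_A = 1.025e-23 J (from energy = 0.06398 meV, via E given directly).
E_B = 8.216e-20 J (from frequency = 124 THz, via E = hf).
Ratio = 1.025e-23 / 8.216e-20 = 1.25e-4.

1.25e-4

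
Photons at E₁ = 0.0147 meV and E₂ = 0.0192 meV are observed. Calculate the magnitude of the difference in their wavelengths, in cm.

1.98 cm

Using λ = hc/E: λ₁ = 0.08434 m, λ₂ = 0.06458 m.
|Δλ| = |0.08434 − 0.06458| = 0.0198 m = 1.98 cm.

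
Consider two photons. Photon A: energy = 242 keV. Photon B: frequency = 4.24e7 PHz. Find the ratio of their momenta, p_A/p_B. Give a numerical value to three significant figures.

p_A = 1.293e-22 kg·m/s (from energy = 242 keV, via p = E/c).
p_B = 9.371e-20 kg·m/s (from frequency = 4.24e7 PHz, via p = hf/c).
Ratio = 1.293e-22 / 9.371e-20 = 1.38e-3.

1.38e-3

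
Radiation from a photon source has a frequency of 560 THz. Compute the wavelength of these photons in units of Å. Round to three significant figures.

5350 Å

Take c = 2.99792458·10^8 m/s.
In SI units: f = 560 THz = 5.6·10^14 Hz.
Apply λ = c/f: λ = 5.353·10^-7 m.
Converting to Å: λ = 5353 Å ≈ 5350 Å.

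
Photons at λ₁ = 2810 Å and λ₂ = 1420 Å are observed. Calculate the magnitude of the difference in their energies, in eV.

4.32 eV

Using E = hc/λ: E₁ = 7.069 × 10^-19 J, E₂ = 1.399 × 10^-18 J.
|ΔE| = |7.069 × 10^-19 − 1.399 × 10^-18| = 6.92 × 10^-19 J = 4.32 eV.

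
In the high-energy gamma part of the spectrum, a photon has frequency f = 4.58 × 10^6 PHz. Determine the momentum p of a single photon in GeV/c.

0.0189 GeV/c

In SI units: f = 4.58 × 10^6 PHz = 4.58 × 10^21 Hz.
Since p = hf/c for a photon, p = 1.012 × 10^-20 kg·m/s.
Converting to GeV/c: p = 0.01894 GeV/c ≈ 0.0189 GeV/c.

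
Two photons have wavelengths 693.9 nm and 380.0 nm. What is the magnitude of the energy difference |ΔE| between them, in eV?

Using E = hc/λ: E₁ = 2.8627e-19 J, E₂ = 5.2275e-19 J.
|ΔE| = |2.8627e-19 − 5.2275e-19| = 2.36e-19 J = 1.48 eV.

1.48 eV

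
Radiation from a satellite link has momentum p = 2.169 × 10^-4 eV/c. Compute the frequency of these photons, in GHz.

In SI units: p = 2.169 × 10^-4 eV/c = 1.1592 × 10^-31 kg·m/s.
The photon relation is f = pc/h, giving f = 5.245 × 10^10 Hz.
Converting to GHz: f = 52.45 GHz ≈ 52.4 GHz.

52.4 GHz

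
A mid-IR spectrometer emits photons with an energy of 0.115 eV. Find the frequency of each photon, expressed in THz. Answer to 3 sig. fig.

Use h = 6.62607015e-34 J·s, 1 eV = 1.602176634e-19 J.
In SI units: E = 0.115 eV = 1.8425e-20 J.
The photon relation is f = E/h, giving f = 2.781e13 Hz.
Converting to THz: f = 27.81 THz ≈ 27.8 THz.

27.8 THz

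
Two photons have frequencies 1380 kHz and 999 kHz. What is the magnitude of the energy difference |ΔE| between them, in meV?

Using E = hf: E₁ = 9.144e-28 J, E₂ = 6.619e-28 J.
|ΔE| = |9.144e-28 − 6.619e-28| = 2.52e-28 J = 1.58e-6 meV.

1.58e-6 meV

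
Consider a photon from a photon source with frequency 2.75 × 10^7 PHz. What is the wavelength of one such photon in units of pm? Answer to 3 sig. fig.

In SI units: f = 2.75 × 10^7 PHz = 2.75 × 10^22 Hz.
Apply λ = c/f: λ = 1.090 × 10^-14 m.
Converting to pm: λ = 0.01090 pm ≈ 0.0109 pm.

0.0109 pm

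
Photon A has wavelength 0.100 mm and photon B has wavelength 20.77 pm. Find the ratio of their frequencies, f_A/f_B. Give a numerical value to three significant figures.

f_A = 2.998 × 10^12 Hz (from wavelength = 0.100 mm, via f = c/λ).
f_B = 1.443 × 10^19 Hz (from wavelength = 20.77 pm, via f = c/λ).
Ratio = 2.998 × 10^12 / 1.443 × 10^19 = 2.08 × 10^-7.

2.08 × 10^-7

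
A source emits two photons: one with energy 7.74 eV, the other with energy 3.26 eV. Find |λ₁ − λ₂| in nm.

220 nm

Using λ = hc/E: λ₁ = 1.602 × 10^-7 m, λ₂ = 3.803 × 10^-7 m.
|Δλ| = |1.602 × 10^-7 − 3.803 × 10^-7| = 2.20 × 10^-7 m = 220 nm.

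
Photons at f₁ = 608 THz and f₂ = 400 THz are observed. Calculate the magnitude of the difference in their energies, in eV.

0.860 eV

Using E = hf: E₁ = 4.029e-19 J, E₂ = 2.650e-19 J.
|ΔE| = |4.029e-19 − 2.650e-19| = 1.38e-19 J = 0.860 eV.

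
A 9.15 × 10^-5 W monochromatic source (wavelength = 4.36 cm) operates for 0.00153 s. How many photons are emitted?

3.07 × 10^16 photons

Total energy: E_total = P·t = 9.15 × 10^-5 × 0.00153 = 1.400 × 10^-7 J.
Per-photon energy: E = 4.556 × 10^-24 J.
N = E_total / E_photon = 3.07 × 10^16.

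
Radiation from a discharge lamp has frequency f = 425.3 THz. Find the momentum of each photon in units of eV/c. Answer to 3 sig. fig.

Convert to SI: f = 425.3 THz = 4.253·10^14 Hz.
Since p = hf/c for a photon, p = 9.400·10^-28 kg·m/s.
Converting to eV/c: p = 1.759 eV/c ≈ 1.76 eV/c.

1.76 eV/c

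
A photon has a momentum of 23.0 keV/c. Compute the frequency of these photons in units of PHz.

Take h = 6.62607015e-34 J·s, c = 2.99792458e8 m/s, 1 eV = 1.602176634e-19 J.
First convert: p = 23.0 keV/c = 1.2292e-23 kg·m/s.
Apply f = pc/h: f = 5.561e18 Hz.
Converting to PHz: f = 5561 PHz ≈ 5560 PHz.

5560 PHz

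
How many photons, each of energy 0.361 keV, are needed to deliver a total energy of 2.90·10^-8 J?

5.01·10^8 photons

Per-photon energy: E = 5.784·10^-17 J (from energy = 0.361 keV).
N = E_total / E_photon = 2.90·10^-8 J / 5.784·10^-17 J = 5.01·10^8.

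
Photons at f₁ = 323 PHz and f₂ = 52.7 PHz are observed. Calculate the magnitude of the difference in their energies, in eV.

1120 eV

Using E = hf: E₁ = 2.140e-16 J, E₂ = 3.492e-17 J.
|ΔE| = |2.140e-16 − 3.492e-17| = 1.79e-16 J = 1120 eV.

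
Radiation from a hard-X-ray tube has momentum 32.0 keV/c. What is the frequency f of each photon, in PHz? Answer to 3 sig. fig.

7740 PHz

In SI units: p = 32.0 keV/c = 1.7102 × 10^-23 kg·m/s.
For a photon f = pc/h, so f = 7.738 × 10^18 Hz.
Converting to PHz: f = 7738 PHz ≈ 7740 PHz.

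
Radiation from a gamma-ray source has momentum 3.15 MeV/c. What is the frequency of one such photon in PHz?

In SI units: p = 3.15 MeV/c = 1.6835e-21 kg·m/s.
For a photon f = pc/h, so f = 7.617e20 Hz.
Converting to PHz: f = 761700 PHz ≈ 7.62e5 PHz.

7.62e5 PHz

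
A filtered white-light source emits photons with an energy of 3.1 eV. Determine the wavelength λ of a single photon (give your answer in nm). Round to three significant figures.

400 nm

First convert: E = 3.1 eV = 4.9667e-19 J.
The photon relation is λ = hc/E, giving λ = 3.999e-7 m.
Converting to nm: λ = 399.9 nm ≈ 400 nm.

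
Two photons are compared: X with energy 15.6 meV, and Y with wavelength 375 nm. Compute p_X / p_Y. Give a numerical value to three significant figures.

p_X = 8.337e-30 kg·m/s (from energy = 15.6 meV, via p = E/c).
p_Y = 1.767e-27 kg·m/s (from wavelength = 375 nm, via p = h/λ).
Ratio = 8.337e-30 / 1.767e-27 = 4.72e-3.

4.72e-3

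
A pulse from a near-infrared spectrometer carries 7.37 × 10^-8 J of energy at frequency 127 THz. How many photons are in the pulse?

Per-photon energy: E = 8.415 × 10^-20 J (from frequency = 127 THz).
N = E_total / E_photon = 7.37 × 10^-8 J / 8.415 × 10^-20 J = 8.76 × 10^11.

8.76 × 10^11 photons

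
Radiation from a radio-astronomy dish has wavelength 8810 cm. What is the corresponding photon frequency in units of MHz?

3.40 MHz

Convert to SI: λ = 8810 cm = 88.1 m.
For a photon f = c/λ, so f = 3.403·10^6 Hz.
Converting to MHz: f = 3.403 MHz ≈ 3.40 MHz.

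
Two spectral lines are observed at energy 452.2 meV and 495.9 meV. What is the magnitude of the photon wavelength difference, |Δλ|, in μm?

Using λ = hc/E: λ₁ = 2.7418e-6 m, λ₂ = 2.5002e-6 m.
|Δλ| = |2.7418e-6 − 2.5002e-6| = 2.42e-7 m = 0.242 μm.

0.242 μm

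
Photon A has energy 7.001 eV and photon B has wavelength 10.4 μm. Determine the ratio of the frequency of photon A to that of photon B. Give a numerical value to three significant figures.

58.7

f_A = 1.693e15 Hz (from energy = 7.001 eV, via f = E/h).
f_B = 2.883e13 Hz (from wavelength = 10.4 μm, via f = c/λ).
Ratio = 1.693e15 / 2.883e13 = 58.7.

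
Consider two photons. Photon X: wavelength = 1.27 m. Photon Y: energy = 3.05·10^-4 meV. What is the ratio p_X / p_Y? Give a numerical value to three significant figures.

p_X = 5.217·10^-34 kg·m/s (from wavelength = 1.27 m, via p = h/λ).
p_Y = 1.630·10^-34 kg·m/s (from energy = 3.05·10^-4 meV, via p = E/c).
Ratio = 5.217·10^-34 / 1.630·10^-34 = 3.20.

3.20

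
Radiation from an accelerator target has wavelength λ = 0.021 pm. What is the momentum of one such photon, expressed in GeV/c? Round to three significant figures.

0.0590 GeV/c

Use h = 6.62607015e-34 J·s, c = 2.99792458e8 m/s, 1 eV = 1.602176634e-19 J.
First convert: λ = 0.021 pm = 2.1e-14 m.
Apply p = h/λ: p = 3.155e-20 kg·m/s.
Converting to GeV/c: p = 0.05904 GeV/c ≈ 0.0590 GeV/c.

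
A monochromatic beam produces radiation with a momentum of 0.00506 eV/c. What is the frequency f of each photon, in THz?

Take h = 6.62607015e-34 J·s, c = 2.99792458e8 m/s, 1 eV = 1.602176634e-19 J.
In SI units: p = 0.00506 eV/c = 2.7042e-30 kg·m/s.
The photon relation is f = pc/h, giving f = 1.224e12 Hz.
Converting to THz: f = 1.224 THz ≈ 1.22 THz.

1.22 THz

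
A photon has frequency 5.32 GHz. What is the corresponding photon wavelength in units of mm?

56.4 mm

First convert: f = 5.32 GHz = 5.32 × 10^9 Hz.
The photon relation is λ = c/f, giving λ = 0.05635 m.
Converting to mm: λ = 56.35 mm ≈ 56.4 mm.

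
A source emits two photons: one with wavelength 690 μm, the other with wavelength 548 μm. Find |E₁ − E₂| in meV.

Using E = hc/λ: E₁ = 2.879 × 10^-22 J, E₂ = 3.625 × 10^-22 J.
|ΔE| = |2.879 × 10^-22 − 3.625 × 10^-22| = 7.46 × 10^-23 J = 0.466 meV.

0.466 meV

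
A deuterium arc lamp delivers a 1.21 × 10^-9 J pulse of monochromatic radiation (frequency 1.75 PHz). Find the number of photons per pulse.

1.04 × 10^9 photons

Per-photon energy: E = 1.160 × 10^-18 J (from frequency = 1.75 PHz).
N = E_total / E_photon = 1.21 × 10^-9 J / 1.160 × 10^-18 J = 1.04 × 10^9.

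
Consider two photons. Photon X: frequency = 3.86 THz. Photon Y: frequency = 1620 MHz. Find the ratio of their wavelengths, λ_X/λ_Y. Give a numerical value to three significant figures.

λ_X = 7.767e-5 m (from frequency = 3.86 THz, via λ = c/f).
λ_Y = 0.1851 m (from frequency = 1620 MHz, via λ = c/f).
Ratio = 7.767e-5 / 0.1851 = 4.20e-4.

4.20e-4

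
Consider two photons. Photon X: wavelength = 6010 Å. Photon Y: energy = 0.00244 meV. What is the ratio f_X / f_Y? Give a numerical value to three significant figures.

8.45e5

f_X = 4.988e14 Hz (from wavelength = 6010 Å, via f = c/λ).
f_Y = 5.900e8 Hz (from energy = 0.00244 meV, via f = E/h).
Ratio = 4.988e14 / 5.900e8 = 8.45e5.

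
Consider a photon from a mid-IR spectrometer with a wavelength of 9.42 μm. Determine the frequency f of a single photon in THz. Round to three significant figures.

31.8 THz

(c = 2.99792458 × 10^8 m/s.)
Convert to SI: λ = 9.42 μm = 9.42 × 10^-6 m.
Apply f = c/λ: f = 3.183 × 10^13 Hz.
Converting to THz: f = 31.83 THz ≈ 31.8 THz.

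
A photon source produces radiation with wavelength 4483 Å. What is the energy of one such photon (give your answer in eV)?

2.77 eV

In SI units: λ = 4483 Å = 4.483 × 10^-7 m.
Since E = hc/λ for a photon, E = 4.431 × 10^-19 J.
Converting to eV: E = 2.766 eV ≈ 2.77 eV.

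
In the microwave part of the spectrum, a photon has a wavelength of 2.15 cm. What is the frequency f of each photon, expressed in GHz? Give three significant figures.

13.9 GHz

Convert to SI: λ = 2.15 cm = 0.0215 m.
For a photon f = c/λ, so f = 1.394e10 Hz.
Converting to GHz: f = 13.94 GHz ≈ 13.9 GHz.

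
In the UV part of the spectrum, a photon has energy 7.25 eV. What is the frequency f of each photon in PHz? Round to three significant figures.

Convert to SI: E = 7.25 eV = 1.1616e-18 J.
For a photon f = E/h, so f = 1.753e15 Hz.
Converting to PHz: f = 1.753 PHz ≈ 1.75 PHz.

1.75 PHz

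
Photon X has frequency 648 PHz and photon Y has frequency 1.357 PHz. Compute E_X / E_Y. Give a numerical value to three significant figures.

478

E_X = 4.294 × 10^-16 J (from frequency = 648 PHz, via E = hf).
E_Y = 8.992 × 10^-19 J (from frequency = 1.357 PHz, via E = hf).
Ratio = 4.294 × 10^-16 / 8.992 × 10^-19 = 478.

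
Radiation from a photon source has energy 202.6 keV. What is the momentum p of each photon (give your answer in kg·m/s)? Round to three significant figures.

Take c = 2.99792458e8 m/s, 1 eV = 1.602176634e-19 J.
First convert: E = 202.6 keV = 3.2460e-14 J.
Since p = E/c for a photon, p = 1.083e-22 kg·m/s.
So p ≈ 1.08e-22 kg·m/s.

1.08e-22 kg·m/s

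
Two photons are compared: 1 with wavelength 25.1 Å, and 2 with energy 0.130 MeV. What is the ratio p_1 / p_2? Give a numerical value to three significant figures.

p_1 = 2.640 × 10^-25 kg·m/s (from wavelength = 25.1 Å, via p = h/λ).
p_2 = 6.948 × 10^-23 kg·m/s (from energy = 0.130 MeV, via p = E/c).
Ratio = 2.640 × 10^-25 / 6.948 × 10^-23 = 3.80 × 10^-3.

3.80 × 10^-3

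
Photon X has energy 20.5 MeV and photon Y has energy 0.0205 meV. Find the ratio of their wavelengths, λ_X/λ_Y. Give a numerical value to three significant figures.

1.00e-12

λ_X = 6.048e-14 m (from energy = 20.5 MeV, via λ = hc/E).
λ_Y = 0.06048 m (from energy = 0.0205 meV, via λ = hc/E).
Ratio = 6.048e-14 / 0.06048 = 1.00e-12.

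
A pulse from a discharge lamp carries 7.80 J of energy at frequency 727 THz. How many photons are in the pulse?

1.62e19 photons

Per-photon energy: E = 4.817e-19 J (from frequency = 727 THz).
N = E_total / E_photon = 7.80 J / 4.817e-19 J = 1.62e19.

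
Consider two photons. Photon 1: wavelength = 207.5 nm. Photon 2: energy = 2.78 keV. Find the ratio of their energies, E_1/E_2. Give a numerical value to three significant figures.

E_1 = 9.573·10^-19 J (from wavelength = 207.5 nm, via E = hc/λ).
E_2 = 4.454·10^-16 J (from energy = 2.78 keV, via E given directly).
Ratio = 9.573·10^-19 / 4.454·10^-16 = 2.15·10^-3.

2.15·10^-3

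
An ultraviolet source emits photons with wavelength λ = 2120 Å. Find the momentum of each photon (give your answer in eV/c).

5.85 eV/c

Use h = 6.62607015 × 10^-34 J·s, c = 2.99792458 × 10^8 m/s, 1 eV = 1.602176634 × 10^-19 J.
First convert: λ = 2120 Å = 2.120 × 10^-7 m.
Apply p = h/λ: p = 3.126 × 10^-27 kg·m/s.
Converting to eV/c: p = 5.848 eV/c ≈ 5.85 eV/c.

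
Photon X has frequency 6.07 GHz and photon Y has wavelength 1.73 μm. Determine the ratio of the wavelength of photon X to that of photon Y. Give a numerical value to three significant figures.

2.85·10^4

λ_X = 0.04939 m (from frequency = 6.07 GHz, via λ = c/f).
λ_Y = 1.730·10^-6 m (from wavelength = 1.73 μm, via λ given directly).
Ratio = 0.04939 / 1.730·10^-6 = 2.85·10^4.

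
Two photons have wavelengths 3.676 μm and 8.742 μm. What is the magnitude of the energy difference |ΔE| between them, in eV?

Using E = hc/λ: E₁ = 5.4038 × 10^-20 J, E₂ = 2.2723 × 10^-20 J.
|ΔE| = |5.4038 × 10^-20 − 2.2723 × 10^-20| = 3.13 × 10^-20 J = 0.195 eV.

0.195 eV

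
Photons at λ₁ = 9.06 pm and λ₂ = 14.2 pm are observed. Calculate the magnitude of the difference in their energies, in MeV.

0.0495 MeV

Using E = hc/λ: E₁ = 2.193 × 10^-14 J, E₂ = 1.399 × 10^-14 J.
|ΔE| = |2.193 × 10^-14 − 1.399 × 10^-14| = 7.94 × 10^-15 J = 0.0495 MeV.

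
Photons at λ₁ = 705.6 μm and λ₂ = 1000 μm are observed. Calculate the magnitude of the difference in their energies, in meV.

0.517 meV

Using E = hc/λ: E₁ = 2.8153 × 10^-22 J, E₂ = 1.9864 × 10^-22 J.
|ΔE| = |2.8153 × 10^-22 − 1.9864 × 10^-22| = 8.29 × 10^-23 J = 0.517 meV.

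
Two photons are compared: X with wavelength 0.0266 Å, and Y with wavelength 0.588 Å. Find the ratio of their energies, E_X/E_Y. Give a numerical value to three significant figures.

22.1

E_X = 7.468 × 10^-14 J (from wavelength = 0.0266 Å, via E = hc/λ).
E_Y = 3.378 × 10^-15 J (from wavelength = 0.588 Å, via E = hc/λ).
Ratio = 7.468 × 10^-14 / 3.378 × 10^-15 = 22.1.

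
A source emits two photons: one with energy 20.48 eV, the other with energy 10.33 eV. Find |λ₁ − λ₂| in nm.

Using λ = hc/E: λ₁ = 6.0539e-8 m, λ₂ = 1.2002e-7 m.
|Δλ| = |6.0539e-8 − 1.2002e-7| = 5.95e-8 m = 59.5 nm.

59.5 nm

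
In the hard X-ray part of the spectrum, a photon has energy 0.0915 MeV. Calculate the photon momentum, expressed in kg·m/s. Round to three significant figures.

4.89e-23 kg·m/s

(c = 2.99792458e8 m/s, 1 eV = 1.602176634e-19 J.)
First convert: E = 0.0915 MeV = 1.4660e-14 J.
Since p = E/c for a photon, p = 4.890e-23 kg·m/s.
So p ≈ 4.89e-23 kg·m/s.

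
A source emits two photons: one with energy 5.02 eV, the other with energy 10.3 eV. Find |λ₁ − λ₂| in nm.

Using λ = hc/E: λ₁ = 2.470 × 10^-7 m, λ₂ = 1.204 × 10^-7 m.
|Δλ| = |2.470 × 10^-7 − 1.204 × 10^-7| = 1.27 × 10^-7 m = 127 nm.

127 nm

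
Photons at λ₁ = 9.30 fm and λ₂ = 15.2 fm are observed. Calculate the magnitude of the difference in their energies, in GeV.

Using E = hc/λ: E₁ = 2.136·10^-11 J, E₂ = 1.307·10^-11 J.
|ΔE| = |2.136·10^-11 − 1.307·10^-11| = 8.29·10^-12 J = 0.0517 GeV.

0.0517 GeV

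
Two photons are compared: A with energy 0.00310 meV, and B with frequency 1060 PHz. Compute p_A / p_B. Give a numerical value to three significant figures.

p_A = 1.657e-33 kg·m/s (from energy = 0.00310 meV, via p = E/c).
p_B = 2.343e-24 kg·m/s (from frequency = 1060 PHz, via p = hf/c).
Ratio = 1.657e-33 / 2.343e-24 = 7.07e-10.

7.07e-10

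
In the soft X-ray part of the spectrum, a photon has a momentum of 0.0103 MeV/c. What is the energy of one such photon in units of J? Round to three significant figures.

(c = 2.99792458e8 m/s, 1 eV = 1.602176634e-19 J.)
In SI units: p = 0.0103 MeV/c = 5.5046e-24 kg·m/s.
For a photon E = pc, so E = 1.650e-15 J.
So E ≈ 1.65e-15 J.

1.65e-15 J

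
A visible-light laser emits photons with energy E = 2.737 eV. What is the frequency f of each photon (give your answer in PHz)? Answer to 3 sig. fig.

In SI units: E = 2.737 eV = 4.3852 × 10^-19 J.
For a photon f = E/h, so f = 6.618 × 10^14 Hz.
Converting to PHz: f = 0.6618 PHz ≈ 0.662 PHz.

0.662 PHz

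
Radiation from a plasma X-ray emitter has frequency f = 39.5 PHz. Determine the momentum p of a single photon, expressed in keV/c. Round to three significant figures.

(h = 6.62607015 × 10^-34 J·s, c = 2.99792458 × 10^8 m/s, 1 eV = 1.602176634 × 10^-19 J.)
In SI units: f = 39.5 PHz = 3.95 × 10^16 Hz.
Apply p = hf/c: p = 8.730 × 10^-26 kg·m/s.
Converting to keV/c: p = 0.1634 keV/c ≈ 0.163 keV/c.

0.163 keV/c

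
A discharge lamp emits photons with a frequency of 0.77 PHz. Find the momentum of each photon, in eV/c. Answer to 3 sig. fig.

In SI units: f = 0.77 PHz = 7.7 × 10^14 Hz.
Since p = hf/c for a photon, p = 1.702 × 10^-27 kg·m/s.
Converting to eV/c: p = 3.184 eV/c ≈ 3.18 eV/c.

3.18 eV/c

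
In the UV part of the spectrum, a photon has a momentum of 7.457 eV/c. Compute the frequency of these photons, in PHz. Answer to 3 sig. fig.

Use h = 6.62607015e-34 J·s, c = 2.99792458e8 m/s, 1 eV = 1.602176634e-19 J.
In SI units: p = 7.457 eV/c = 3.9852e-27 kg·m/s.
The photon relation is f = pc/h, giving f = 1.803e15 Hz.
Converting to PHz: f = 1.803 PHz ≈ 1.80 PHz.

1.80 PHz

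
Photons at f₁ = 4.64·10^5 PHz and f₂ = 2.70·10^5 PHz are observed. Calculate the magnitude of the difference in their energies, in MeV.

0.802 MeV

Using E = hf: E₁ = 3.074·10^-13 J, E₂ = 1.789·10^-13 J.
|ΔE| = |3.074·10^-13 − 1.789·10^-13| = 1.29·10^-13 J = 0.802 MeV.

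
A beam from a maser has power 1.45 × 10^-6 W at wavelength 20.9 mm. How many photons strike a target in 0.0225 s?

3.43 × 10^15 photons

Total energy: E_total = P·t = 1.45 × 10^-6 × 0.0225 = 3.263 × 10^-8 J.
Per-photon energy: E = 9.505 × 10^-24 J.
N = E_total / E_photon = 3.43 × 10^15.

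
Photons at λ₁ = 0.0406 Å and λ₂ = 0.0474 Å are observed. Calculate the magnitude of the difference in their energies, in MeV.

Using E = hc/λ: E₁ = 4.893·10^-14 J, E₂ = 4.191·10^-14 J.
|ΔE| = |4.893·10^-14 − 4.191·10^-14| = 7.02·10^-15 J = 0.0438 MeV.

0.0438 MeV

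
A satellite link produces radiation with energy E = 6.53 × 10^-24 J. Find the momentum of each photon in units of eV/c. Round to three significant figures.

4.08 × 10^-5 eV/c

Apply p = E/c: p = 2.178 × 10^-32 kg·m/s.
Converting to eV/c: p = 4.076 × 10^-5 eV/c ≈ 4.08 × 10^-5 eV/c.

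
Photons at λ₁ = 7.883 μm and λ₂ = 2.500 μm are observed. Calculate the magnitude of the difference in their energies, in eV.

Using E = hc/λ: E₁ = 2.5199e-20 J, E₂ = 7.9458e-20 J.
|ΔE| = |2.5199e-20 − 7.9458e-20| = 5.43e-20 J = 0.339 eV.

0.339 eV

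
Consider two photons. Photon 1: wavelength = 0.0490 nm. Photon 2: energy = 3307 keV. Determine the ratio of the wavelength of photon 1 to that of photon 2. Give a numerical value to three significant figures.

λ_1 = 4.900e-11 m (from wavelength = 0.0490 nm, via λ given directly).
λ_2 = 3.749e-13 m (from energy = 3307 keV, via λ = hc/E).
Ratio = 4.900e-11 / 3.749e-13 = 131.

131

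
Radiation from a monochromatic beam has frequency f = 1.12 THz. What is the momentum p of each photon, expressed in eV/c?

Take h = 6.62607015e-34 J·s, c = 2.99792458e8 m/s, 1 eV = 1.602176634e-19 J.
In SI units: f = 1.12 THz = 1.12e12 Hz.
For a photon p = hf/c, so p = 2.475e-30 kg·m/s.
Converting to eV/c: p = 0.004632 eV/c ≈ 4.63e-3 eV/c.

4.63e-3 eV/c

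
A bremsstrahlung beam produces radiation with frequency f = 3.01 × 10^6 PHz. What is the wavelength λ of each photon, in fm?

99.6 fm

In SI units: f = 3.01 × 10^6 PHz = 3.01 × 10^21 Hz.
Since λ = c/f for a photon, λ = 9.960 × 10^-14 m.
Converting to fm: λ = 99.60 fm ≈ 99.6 fm.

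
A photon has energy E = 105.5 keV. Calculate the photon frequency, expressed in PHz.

2.55e4 PHz

Convert to SI: E = 105.5 keV = 1.6903e-14 J.
The photon relation is f = E/h, giving f = 2.551e19 Hz.
Converting to PHz: f = 25510 PHz ≈ 2.55e4 PHz.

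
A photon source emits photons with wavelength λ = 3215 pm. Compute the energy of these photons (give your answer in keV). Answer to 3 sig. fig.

(h = 6.62607015 × 10^-34 J·s, c = 2.99792458 × 10^8 m/s, 1 eV = 1.602176634 × 10^-19 J.)
First convert: λ = 3215 pm = 3.215 × 10^-9 m.
Since E = hc/λ for a photon, E = 6.179 × 10^-17 J.
Converting to keV: E = 0.3856 keV ≈ 0.386 keV.

0.386 keV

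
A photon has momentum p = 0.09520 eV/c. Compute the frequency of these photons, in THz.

Use h = 6.62607015·10^-34 J·s, c = 2.99792458·10^8 m/s, 1 eV = 1.602176634·10^-19 J.
In SI units: p = 0.09520 eV/c = 5.0878·10^-29 kg·m/s.
For a photon f = pc/h, so f = 2.302·10^13 Hz.
Converting to THz: f = 23.02 THz ≈ 23.0 THz.

23.0 THz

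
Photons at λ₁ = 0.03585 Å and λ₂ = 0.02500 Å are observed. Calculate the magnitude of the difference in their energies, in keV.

150 keV

Using E = hc/λ: E₁ = 5.5410·10^-14 J, E₂ = 7.9458·10^-14 J.
|ΔE| = |5.5410·10^-14 − 7.9458·10^-14| = 2.40·10^-14 J = 150 keV.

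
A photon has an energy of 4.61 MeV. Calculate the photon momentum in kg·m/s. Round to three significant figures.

In SI units: E = 4.61 MeV = 7.3860e-13 J.
The photon relation is p = E/c, giving p = 2.464e-21 kg·m/s.
So p ≈ 2.46e-21 kg·m/s.

2.46e-21 kg·m/s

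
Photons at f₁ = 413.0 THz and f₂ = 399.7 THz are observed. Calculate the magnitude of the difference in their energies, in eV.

0.0550 eV

Using E = hf: E₁ = 2.7366e-19 J, E₂ = 2.6484e-19 J.
|ΔE| = |2.7366e-19 − 2.6484e-19| = 8.81e-21 J = 0.0550 eV.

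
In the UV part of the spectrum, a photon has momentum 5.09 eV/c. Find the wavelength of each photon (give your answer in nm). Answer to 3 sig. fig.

(h = 6.62607015e-34 J·s, c = 2.99792458e8 m/s, 1 eV = 1.602176634e-19 J.)
Convert to SI: p = 5.09 eV/c = 2.7202e-27 kg·m/s.
Since λ = h/p for a photon, λ = 2.436e-7 m.
Converting to nm: λ = 243.6 nm ≈ 244 nm.

244 nm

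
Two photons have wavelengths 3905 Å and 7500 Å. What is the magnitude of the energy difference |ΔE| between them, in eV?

Using E = hc/λ: E₁ = 5.0869 × 10^-19 J, E₂ = 2.6486 × 10^-19 J.
|ΔE| = |5.0869 × 10^-19 − 2.6486 × 10^-19| = 2.44 × 10^-19 J = 1.52 eV.

1.52 eV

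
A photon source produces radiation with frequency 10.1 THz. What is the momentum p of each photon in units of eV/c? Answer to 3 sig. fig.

0.0418 eV/c

Take h = 6.62607015 × 10^-34 J·s, c = 2.99792458 × 10^8 m/s, 1 eV = 1.602176634 × 10^-19 J.
Convert to SI: f = 10.1 THz = 1.01 × 10^13 Hz.
The photon relation is p = hf/c, giving p = 2.232 × 10^-29 kg·m/s.
Converting to eV/c: p = 0.04177 eV/c ≈ 0.0418 eV/c.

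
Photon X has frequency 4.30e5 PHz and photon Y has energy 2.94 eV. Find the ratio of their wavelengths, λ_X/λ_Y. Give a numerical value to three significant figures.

λ_X = 6.972e-13 m (from frequency = 4.30e5 PHz, via λ = c/f).
λ_Y = 4.217e-7 m (from energy = 2.94 eV, via λ = hc/E).
Ratio = 6.972e-13 / 4.217e-7 = 1.65e-6.

1.65e-6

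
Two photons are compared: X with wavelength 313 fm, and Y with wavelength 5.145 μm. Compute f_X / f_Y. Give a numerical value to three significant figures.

f_X = 9.578e20 Hz (from wavelength = 313 fm, via f = c/λ).
f_Y = 5.827e13 Hz (from wavelength = 5.145 μm, via f = c/λ).
Ratio = 9.578e20 / 5.827e13 = 1.64e7.

1.64e7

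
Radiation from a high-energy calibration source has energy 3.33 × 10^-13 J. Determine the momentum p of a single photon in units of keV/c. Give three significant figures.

(c = 2.99792458 × 10^8 m/s, 1 eV = 1.602176634 × 10^-19 J.)
For a photon p = E/c, so p = 1.111 × 10^-21 kg·m/s.
Converting to keV/c: p = 2078 keV/c ≈ 2080 keV/c.

2080 keV/c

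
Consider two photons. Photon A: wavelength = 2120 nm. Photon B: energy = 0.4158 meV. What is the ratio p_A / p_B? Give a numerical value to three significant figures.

p_A = 3.126 × 10^-28 kg·m/s (from wavelength = 2120 nm, via p = h/λ).
p_B = 2.222 × 10^-31 kg·m/s (from energy = 0.4158 meV, via p = E/c).
Ratio = 3.126 × 10^-28 / 2.222 × 10^-31 = 1410.

1410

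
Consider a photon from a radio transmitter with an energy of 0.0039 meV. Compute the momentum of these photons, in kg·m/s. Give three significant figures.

Take c = 2.99792458·10^8 m/s, 1 eV = 1.602176634·10^-19 J.
In SI units: E = 0.0039 meV = 6.2485·10^-25 J.
For a photon p = E/c, so p = 2.084·10^-33 kg·m/s.
So p ≈ 2.08·10^-33 kg·m/s.

2.08·10^-33 kg·m/s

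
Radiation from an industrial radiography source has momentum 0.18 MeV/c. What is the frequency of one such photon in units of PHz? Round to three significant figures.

4.35 × 10^4 PHz

Take h = 6.62607015 × 10^-34 J·s, c = 2.99792458 × 10^8 m/s, 1 eV = 1.602176634 × 10^-19 J.
First convert: p = 0.18 MeV/c = 9.6197 × 10^-23 kg·m/s.
The photon relation is f = pc/h, giving f = 4.352 × 10^19 Hz.
Converting to PHz: f = 43520 PHz ≈ 4.35 × 10^4 PHz.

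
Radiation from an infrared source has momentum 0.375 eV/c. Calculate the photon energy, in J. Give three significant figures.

6.01·10^-20 J

Convert to SI: p = 0.375 eV/c = 2.0041·10^-28 kg·m/s.
For a photon E = pc, so E = 6.008·10^-20 J.
So E ≈ 6.01·10^-20 J.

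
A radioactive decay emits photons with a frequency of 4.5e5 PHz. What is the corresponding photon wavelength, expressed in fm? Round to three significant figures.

666 fm

Use c = 2.99792458e8 m/s.
Convert to SI: f = 4.5e5 PHz = 4.5e20 Hz.
For a photon λ = c/f, so λ = 6.662e-13 m.
Converting to fm: λ = 666.2 fm ≈ 666 fm.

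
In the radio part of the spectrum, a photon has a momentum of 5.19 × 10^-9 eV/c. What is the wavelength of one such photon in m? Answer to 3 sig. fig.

239 m

In SI units: p = 5.19 × 10^-9 eV/c = 2.7737 × 10^-36 kg·m/s.
Since λ = h/p for a photon, λ = 238.9 m.
So λ ≈ 239 m.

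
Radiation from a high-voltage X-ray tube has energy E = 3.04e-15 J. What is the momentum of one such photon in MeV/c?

Apply p = E/c: p = 1.014e-23 kg·m/s.
Converting to MeV/c: p = 0.01897 MeV/c ≈ 0.0190 MeV/c.

0.0190 MeV/c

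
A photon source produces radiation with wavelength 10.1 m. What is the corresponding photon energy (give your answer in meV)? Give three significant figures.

1.23 × 10^-4 meV

Use h = 6.62607015 × 10^-34 J·s, c = 2.99792458 × 10^8 m/s, 1 eV = 1.602176634 × 10^-19 J.
For a photon E = hc/λ, so E = 1.967 × 10^-26 J.
Converting to meV: E = 1.228 × 10^-4 meV ≈ 1.23 × 10^-4 meV.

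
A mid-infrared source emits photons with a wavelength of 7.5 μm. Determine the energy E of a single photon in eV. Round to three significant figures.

Convert to SI: λ = 7.5 μm = 7.5e-6 m.
Apply E = hc/λ: E = 2.649e-20 J.
Converting to eV: E = 0.1653 eV ≈ 0.165 eV.

0.165 eV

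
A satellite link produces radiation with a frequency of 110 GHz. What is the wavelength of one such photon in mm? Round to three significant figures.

2.73 mm

(c = 2.99792458e8 m/s.)
In SI units: f = 110 GHz = 1.10e11 Hz.
Since λ = c/f for a photon, λ = 0.002725 m.
Converting to mm: λ = 2.725 mm ≈ 2.73 mm.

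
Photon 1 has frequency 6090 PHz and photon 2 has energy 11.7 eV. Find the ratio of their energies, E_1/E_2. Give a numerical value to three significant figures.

2150

E_1 = 4.035·10^-15 J (from frequency = 6090 PHz, via E = hf).
E_2 = 1.875·10^-18 J (from energy = 11.7 eV, via E given directly).
Ratio = 4.035·10^-15 / 1.875·10^-18 = 2150.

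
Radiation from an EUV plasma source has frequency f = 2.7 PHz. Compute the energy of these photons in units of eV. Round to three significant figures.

11.2 eV

First convert: f = 2.7 PHz = 2.7e15 Hz.
The photon relation is E = hf, giving E = 1.789e-18 J.
Converting to eV: E = 11.17 eV ≈ 11.2 eV.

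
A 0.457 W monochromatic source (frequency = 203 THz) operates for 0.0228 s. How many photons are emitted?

Total energy: E_total = P·t = 0.457 × 0.0228 = 0.01042 J.
Per-photon energy: E = 1.345e-19 J.
N = E_total / E_photon = 7.75e16.

7.75e16 photons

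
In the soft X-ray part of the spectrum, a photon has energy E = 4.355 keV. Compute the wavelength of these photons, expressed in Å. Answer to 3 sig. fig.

2.85 Å

(h = 6.62607015e-34 J·s, c = 2.99792458e8 m/s, 1 eV = 1.602176634e-19 J.)
First convert: E = 4.355 keV = 6.9775e-16 J.
Since λ = hc/E for a photon, λ = 2.847e-10 m.
Converting to Å: λ = 2.847 Å ≈ 2.85 Å.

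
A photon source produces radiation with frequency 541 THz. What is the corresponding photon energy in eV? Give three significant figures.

2.24 eV

Take h = 6.62607015e-34 J·s, 1 eV = 1.602176634e-19 J.
First convert: f = 541 THz = 5.41e14 Hz.
The photon relation is E = hf, giving E = 3.585e-19 J.
Converting to eV: E = 2.237 eV ≈ 2.24 eV.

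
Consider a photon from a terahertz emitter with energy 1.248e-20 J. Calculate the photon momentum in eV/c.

Since p = E/c for a photon, p = 4.163e-29 kg·m/s.
Converting to eV/c: p = 0.07789 eV/c ≈ 0.0779 eV/c.

0.0779 eV/c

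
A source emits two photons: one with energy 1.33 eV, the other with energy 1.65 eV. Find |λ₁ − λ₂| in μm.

0.181 μm

Using λ = hc/E: λ₁ = 9.322 × 10^-7 m, λ₂ = 7.514 × 10^-7 m.
|Δλ| = |9.322 × 10^-7 − 7.514 × 10^-7| = 1.81 × 10^-7 m = 0.181 μm.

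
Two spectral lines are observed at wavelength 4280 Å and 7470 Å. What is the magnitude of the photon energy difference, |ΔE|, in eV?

Using E = hc/λ: E₁ = 4.641·10^-19 J, E₂ = 2.659·10^-19 J.
|ΔE| = |4.641·10^-19 − 2.659·10^-19| = 1.98·10^-19 J = 1.24 eV.

1.24 eV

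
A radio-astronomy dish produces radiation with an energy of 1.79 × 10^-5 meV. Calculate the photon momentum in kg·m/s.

9.57 × 10^-36 kg·m/s

(c = 2.99792458 × 10^8 m/s, 1 eV = 1.602176634 × 10^-19 J.)
First convert: E = 1.79 × 10^-5 meV = 2.8679 × 10^-27 J.
For a photon p = E/c, so p = 9.566 × 10^-36 kg·m/s.
So p ≈ 9.57 × 10^-36 kg·m/s.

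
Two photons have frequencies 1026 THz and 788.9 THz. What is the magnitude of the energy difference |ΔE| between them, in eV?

Using E = hf: E₁ = 6.7983 × 10^-19 J, E₂ = 5.2273 × 10^-19 J.
|ΔE| = |6.7983 × 10^-19 − 5.2273 × 10^-19| = 1.57 × 10^-19 J = 0.981 eV.

0.981 eV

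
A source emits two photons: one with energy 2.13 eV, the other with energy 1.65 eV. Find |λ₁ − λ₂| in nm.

169 nm

Using λ = hc/E: λ₁ = 5.821 × 10^-7 m, λ₂ = 7.514 × 10^-7 m.
|Δλ| = |5.821 × 10^-7 − 7.514 × 10^-7| = 1.69 × 10^-7 m = 169 nm.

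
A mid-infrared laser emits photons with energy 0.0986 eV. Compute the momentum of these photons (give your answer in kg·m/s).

5.27e-29 kg·m/s

Take c = 2.99792458e8 m/s, 1 eV = 1.602176634e-19 J.
First convert: E = 0.0986 eV = 1.5797e-20 J.
Since p = E/c for a photon, p = 5.269e-29 kg·m/s.
So p ≈ 5.27e-29 kg·m/s.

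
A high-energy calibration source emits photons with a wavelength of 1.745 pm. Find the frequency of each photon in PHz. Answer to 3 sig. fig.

1.72e5 PHz

First convert: λ = 1.745 pm = 1.745e-12 m.
The photon relation is f = c/λ, giving f = 1.718e20 Hz.
Converting to PHz: f = 171800 PHz ≈ 1.72e5 PHz.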